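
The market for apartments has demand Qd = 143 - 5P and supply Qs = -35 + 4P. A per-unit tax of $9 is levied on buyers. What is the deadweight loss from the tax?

Deadweight loss = 90

Pre-tax equilibrium: P* = 178/9, Q* = 397/9.
Tax on buyers shifts demand to Qd = 143 − 5(P + 9) = 98 - 5P.
98 - 5P = -35 + 4P gives seller price Ps = 133/9; buyers pay Pb = 133/9 + 9 = 214/9.
New quantity: Q = 143 − 5(214/9) = 217/9.
DWL = ½ × 9 × (397/9 − 217/9) = 90.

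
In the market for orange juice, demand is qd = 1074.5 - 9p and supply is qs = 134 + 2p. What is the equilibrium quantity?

Set qd = qs: 1074.5 - 9p = 134 + 2p.
940.5 = 11p, so p* = 85.5.
q* = 1074.5 − 9(85.5) = 305.

q* = 305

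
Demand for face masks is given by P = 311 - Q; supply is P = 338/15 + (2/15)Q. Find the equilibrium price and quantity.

Set the two price expressions equal: 311 - Q = 338/15 + (2/15)Q.
4327/15 = (17/15)Q, so Q* = 4327/17.
P* = 311 − (1)(4327/17) = 960/17.

P* = 960/17, Q* = 4327/17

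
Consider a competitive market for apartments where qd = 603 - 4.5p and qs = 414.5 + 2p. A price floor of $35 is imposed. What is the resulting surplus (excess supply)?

Equilibrium price would be p* = 29, so the floor at 35 binds.
At p = 35: qd = 445.5, qs = 484.5.
Surplus = 484.5 − 445.5 = 39.

Surplus = 39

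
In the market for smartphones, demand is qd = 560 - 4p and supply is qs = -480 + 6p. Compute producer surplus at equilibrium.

Equilibrium: 560 - 4p = -480 + 6p gives p* = 104, q* = 144.
Supply starts at p = 80 (where qs = 0).
PS = ½(104 − 80)(144) = 1728.

Producer surplus = 1728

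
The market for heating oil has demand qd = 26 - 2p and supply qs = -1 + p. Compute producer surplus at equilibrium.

Equilibrium: 26 - 2p = -1 + p gives p* = 9, q* = 8.
Supply starts at p = 1 (where qs = 0).
PS = ½(9 − 1)(8) = 32.

Producer surplus = 32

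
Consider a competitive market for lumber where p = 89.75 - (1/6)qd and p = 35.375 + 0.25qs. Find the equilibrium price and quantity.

Set the two price expressions equal: 89.75 - (1/6)q = 35.375 + 0.25q.
54.375 = (5/12)q, so q* = 130.5.
p* = 89.75 − (1/6)(130.5) = 68.

p* = 68, q* = 130.5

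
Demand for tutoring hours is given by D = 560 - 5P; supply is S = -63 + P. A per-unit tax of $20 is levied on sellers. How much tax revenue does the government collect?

Pre-tax equilibrium: P* = 623/6, Q* = 245/6.
Tax on sellers shifts supply to S = -63 + 1(P − 20) = -83 + P.
560 - 5P = -83 + P gives buyer price Pb = 643/6; sellers receive Ps = 643/6 − 20 = 523/6.
New quantity: Q = 560 − 5(643/6) = 145/6.
Revenue = 20 × 145/6 = 1450/3.

Tax revenue = 1450/3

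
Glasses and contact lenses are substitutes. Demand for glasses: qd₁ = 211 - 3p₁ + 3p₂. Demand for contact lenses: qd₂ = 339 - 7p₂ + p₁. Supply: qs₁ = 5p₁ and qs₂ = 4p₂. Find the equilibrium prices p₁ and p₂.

p₁ = 3338/85, p₂ = 2923/85

Market 1: 211 - 3p₁ + 3p₂ = 5p₁ → 8p₁ - 3p₂ = 211.
Market 2: 11p₂ - p₁ = 339.
Eliminating p₂: 11×(1) + 3×(2) gives 85p₁ = 3338, so p₁ = 3338/85.
Back-substitute into (2): p₂ = (339 + 1×3338/85) / 11 = 2923/85.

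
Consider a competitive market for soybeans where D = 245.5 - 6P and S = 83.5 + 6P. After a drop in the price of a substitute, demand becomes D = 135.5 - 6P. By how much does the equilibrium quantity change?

ΔQ = -55

Original equilibrium: P* = 13.5, Q* = 164.5.
New equilibrium: 135.5 - 6P = 83.5 + 6P, so 52 = 12P and P' = 13/3; Q' = 135.5 − 6(13/3) = 109.5.
Change in quantity: 109.5 − 164.5 = -55.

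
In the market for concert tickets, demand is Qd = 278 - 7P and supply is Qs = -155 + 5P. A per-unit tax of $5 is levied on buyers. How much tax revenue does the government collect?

Pre-tax equilibrium: P* = 433/12, Q* = 305/12.
Tax on buyers shifts demand to Qd = 278 − 7(P + 5) = 243 - 7P.
243 - 7P = -155 + 5P gives seller price Ps = 199/6; buyers pay Pb = 199/6 + 5 = 229/6.
New quantity: Q = 278 − 7(229/6) = 65/6.
Revenue = 5 × 65/6 = 325/6.

Tax revenue = 325/6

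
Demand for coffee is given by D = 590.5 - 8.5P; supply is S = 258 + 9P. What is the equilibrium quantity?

Q* = 429

Set D = S: 590.5 - 8.5P = 258 + 9P.
332.5 = 17.5P, so P* = 19.
Q* = 590.5 − 8.5(19) = 429.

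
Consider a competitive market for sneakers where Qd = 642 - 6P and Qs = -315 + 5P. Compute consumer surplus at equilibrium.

Consumer surplus = 1200

Equilibrium: 642 - 6P = -315 + 5P gives P* = 87, Q* = 120.
Demand choke price (Qd = 0): P = 107.
CS = ½(107 − 87)(120) = 1200.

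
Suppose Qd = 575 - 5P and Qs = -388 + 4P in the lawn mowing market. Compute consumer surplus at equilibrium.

Consumer surplus = 160

Equilibrium: 575 - 5P = -388 + 4P gives P* = 107, Q* = 40.
Demand choke price (Qd = 0): P = 115.
CS = ½(115 − 107)(40) = 160.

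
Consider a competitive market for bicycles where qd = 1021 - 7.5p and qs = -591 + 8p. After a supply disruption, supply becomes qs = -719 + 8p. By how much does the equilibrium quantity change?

Original equilibrium: p* = 104, q* = 241.
New equilibrium: 1021 - 7.5p = -719 + 8p, so 1740 = 15.5p and p' = 3480/31; q' = 1021 − 7.5(3480/31) = 5551/31.
Change in quantity: 5551/31 − 241 = -1920/31.

Δq = -1920/31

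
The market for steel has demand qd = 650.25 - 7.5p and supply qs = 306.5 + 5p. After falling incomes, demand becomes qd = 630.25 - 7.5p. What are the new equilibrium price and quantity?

p' = 25.9, q' = 436

Original equilibrium: p* = 27.5, q* = 444.
New equilibrium: 630.25 - 7.5p = 306.5 + 5p, so 323.75 = 12.5p and p' = 25.9; q' = 630.25 − 7.5(25.9) = 436.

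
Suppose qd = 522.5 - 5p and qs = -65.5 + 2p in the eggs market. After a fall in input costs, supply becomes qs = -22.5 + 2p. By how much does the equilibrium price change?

Δp = -43/7

Original equilibrium: p* = 84, q* = 102.5.
New equilibrium: 522.5 - 5p = -22.5 + 2p, so 545 = 7p and p' = 545/7; q' = 522.5 − 5(545/7) = 1865/14.
Change in price: 545/7 − 84 = -43/7.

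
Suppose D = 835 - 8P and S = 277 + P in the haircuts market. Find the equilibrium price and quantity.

Set D = S: 835 - 8P = 277 + P.
558 = 9P, so P* = 62.
Q* = 835 − 8(62) = 339.

P* = 62, Q* = 339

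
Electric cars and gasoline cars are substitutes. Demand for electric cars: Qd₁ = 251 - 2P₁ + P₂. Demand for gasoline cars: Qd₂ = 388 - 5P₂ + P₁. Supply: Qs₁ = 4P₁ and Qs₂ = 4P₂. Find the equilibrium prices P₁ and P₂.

P₁ = 2647/53, P₂ = 2579/53

Market 1: 251 - 2P₁ + P₂ = 4P₁ → 6P₁ - P₂ = 251.
Market 2: 9P₂ - P₁ = 388.
Eliminating P₂: 9×(1) + 1×(2) gives 53P₁ = 2647, so P₁ = 2647/53.
Back-substitute into (2): P₂ = (388 + 1×2647/53) / 9 = 2579/53.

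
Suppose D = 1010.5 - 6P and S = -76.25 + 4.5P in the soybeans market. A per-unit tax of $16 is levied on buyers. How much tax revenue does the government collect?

Pre-tax equilibrium: P* = 103.5, Q* = 389.5.
Tax on buyers shifts demand to D = 1010.5 − 6(P + 16) = 914.5 - 6P.
914.5 - 6P = -76.25 + 4.5P gives seller price Ps = 1321/14; buyers pay Pb = 1321/14 + 16 = 1545/14.
New quantity: Q = 1010.5 − 6(1545/14) = 4877/14.
Revenue = 16 × 4877/14 = 39016/7.

Tax revenue = 39016/7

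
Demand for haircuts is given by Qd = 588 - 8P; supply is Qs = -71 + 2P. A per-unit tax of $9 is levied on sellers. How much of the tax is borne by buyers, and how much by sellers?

Pre-tax equilibrium: P* = 65.9, Q* = 60.8.
Tax on sellers shifts supply to Qs = -71 + 2(P − 9) = -89 + 2P.
588 - 8P = -89 + 2P gives buyer price Pb = 67.7; sellers receive Ps = 67.7 − 9 = 58.7.
New quantity: Q = 588 − 8(67.7) = 46.4.
Buyer burden = 67.7 − 65.9 = 1.8; seller burden = 65.9 − 58.7 = 7.2.

Buyers bear $1.8, sellers bear $7.2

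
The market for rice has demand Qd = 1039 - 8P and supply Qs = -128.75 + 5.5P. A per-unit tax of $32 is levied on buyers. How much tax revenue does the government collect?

Tax revenue = 209696/27

Pre-tax equilibrium: P* = 86.5, Q* = 347.
Tax on buyers shifts demand to Qd = 1039 − 8(P + 32) = 783 - 8P.
783 - 8P = -128.75 + 5.5P gives seller price Ps = 3647/54; buyers pay Pb = 3647/54 + 32 = 5375/54.
New quantity: Q = 1039 − 8(5375/54) = 6553/27.
Revenue = 32 × 6553/27 = 209696/27.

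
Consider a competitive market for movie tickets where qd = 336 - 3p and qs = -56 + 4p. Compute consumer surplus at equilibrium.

Consumer surplus = 4704

Equilibrium: 336 - 3p = -56 + 4p gives p* = 56, q* = 168.
Demand choke price (qd = 0): p = 112.
CS = ½(112 − 56)(168) = 4704.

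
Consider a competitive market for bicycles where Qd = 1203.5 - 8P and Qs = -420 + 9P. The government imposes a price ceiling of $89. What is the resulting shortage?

Shortage = 110.5

Equilibrium price would be P* = 95.5, so the ceiling at 89 binds.
At P = 89: Qd = 1203.5 − 8(89) = 491.5, Qs = -420 + 9(89) = 381.
Shortage = 491.5 − 381 = 110.5.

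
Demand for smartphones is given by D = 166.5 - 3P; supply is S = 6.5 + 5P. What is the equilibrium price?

P* = 20

Set D = S: 166.5 - 3P = 6.5 + 5P.
160 = 8P, so P* = 20.
Q* = 166.5 − 3(20) = 106.5.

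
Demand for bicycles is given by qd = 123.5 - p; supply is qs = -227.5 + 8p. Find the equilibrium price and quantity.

p* = 39, q* = 84.5

Set qd = qs: 123.5 - p = -227.5 + 8p.
351 = 9p, so p* = 39.
q* = 123.5 − 1(39) = 84.5.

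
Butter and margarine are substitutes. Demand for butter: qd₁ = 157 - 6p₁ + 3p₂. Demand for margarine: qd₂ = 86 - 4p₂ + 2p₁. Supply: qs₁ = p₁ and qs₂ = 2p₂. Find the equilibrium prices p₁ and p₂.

p₁ = 100/3, p₂ = 229/9

Market 1: 157 - 6p₁ + 3p₂ = p₁ → 7p₁ - 3p₂ = 157.
Market 2: 6p₂ - 2p₁ = 86.
Eliminating p₂: 6×(1) + 3×(2) gives 36p₁ = 1200, so p₁ = 100/3.
Back-substitute into (2): p₂ = (86 + 2×100/3) / 6 = 229/9.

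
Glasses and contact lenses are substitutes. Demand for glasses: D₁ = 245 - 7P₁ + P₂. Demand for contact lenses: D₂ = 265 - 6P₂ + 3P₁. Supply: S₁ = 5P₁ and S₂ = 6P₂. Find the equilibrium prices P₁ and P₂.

P₁ = 3205/141, P₂ = 1305/47

Market 1: 245 - 7P₁ + P₂ = 5P₁ → 12P₁ - P₂ = 245.
Market 2: 12P₂ - 3P₁ = 265.
Eliminating P₂: 12×(1) + 1×(2) gives 141P₁ = 3205, so P₁ = 3205/141.
Back-substitute into (2): P₂ = (265 + 3×3205/141) / 12 = 1305/47.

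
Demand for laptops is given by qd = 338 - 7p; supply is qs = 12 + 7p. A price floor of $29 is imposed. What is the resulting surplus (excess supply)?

Equilibrium price would be p* = 163/7, so the floor at 29 binds.
At p = 29: qd = 135, qs = 215.
Surplus = 215 − 135 = 80.

Surplus = 80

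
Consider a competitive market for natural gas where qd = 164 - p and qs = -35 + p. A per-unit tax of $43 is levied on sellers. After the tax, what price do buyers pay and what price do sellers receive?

Pre-tax equilibrium: p* = 99.5, q* = 64.5.
Tax on sellers shifts supply to qs = -35 + 1(p − 43) = -78 + p.
164 - p = -78 + p gives buyer price pb = 121; sellers receive ps = 121 − 43 = 78.
New quantity: q = 164 − 1(121) = 43.

Buyers pay $121, sellers receive $78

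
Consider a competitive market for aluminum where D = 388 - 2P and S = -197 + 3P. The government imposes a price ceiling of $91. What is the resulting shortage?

Shortage = 130

Equilibrium price would be P* = 117, so the ceiling at 91 binds.
At P = 91: D = 388 − 2(91) = 206, S = -197 + 3(91) = 76.
Shortage = 206 − 76 = 130.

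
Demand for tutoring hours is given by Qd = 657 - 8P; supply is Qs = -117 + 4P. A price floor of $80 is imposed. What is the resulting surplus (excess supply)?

Surplus = 186

Equilibrium price would be P* = 64.5, so the floor at 80 binds.
At P = 80: Qd = 17, Qs = 203.
Surplus = 203 − 17 = 186.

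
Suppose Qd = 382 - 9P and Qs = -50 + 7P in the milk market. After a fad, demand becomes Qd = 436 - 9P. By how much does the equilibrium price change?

Original equilibrium: P* = 27, Q* = 139.
New equilibrium: 436 - 9P = -50 + 7P, so 486 = 16P and P' = 30.375; Q' = 436 − 9(30.375) = 162.625.
Change in price: 30.375 − 27 = 3.375.

ΔP = 3.375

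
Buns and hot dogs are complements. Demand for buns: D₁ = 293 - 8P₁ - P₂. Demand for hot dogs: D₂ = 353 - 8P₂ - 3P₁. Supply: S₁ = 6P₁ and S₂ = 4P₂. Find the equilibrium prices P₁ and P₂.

Market 1: 293 - 8P₁ - P₂ = 6P₁ → 14P₁ + P₂ = 293.
Market 2: 12P₂ + 3P₁ = 353.
Eliminating P₂: 12×(1) − 1×(2) gives 165P₁ = 3163, so P₁ = 3163/165.
Back-substitute into (2): P₂ = (353 − 3×3163/165) / 12 = 4063/165.

P₁ = 3163/165, P₂ = 4063/165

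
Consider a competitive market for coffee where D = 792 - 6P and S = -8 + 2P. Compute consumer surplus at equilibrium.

Consumer surplus = 3072

Equilibrium: 792 - 6P = -8 + 2P gives P* = 100, Q* = 192.
Demand choke price (D = 0): P = 132.
CS = ½(132 − 100)(192) = 3072.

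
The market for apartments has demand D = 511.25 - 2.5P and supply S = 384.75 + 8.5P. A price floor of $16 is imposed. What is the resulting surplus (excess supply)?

Surplus = 49.5

Equilibrium price would be P* = 11.5, so the floor at 16 binds.
At P = 16: D = 471.25, S = 520.75.
Surplus = 520.75 − 471.25 = 49.5.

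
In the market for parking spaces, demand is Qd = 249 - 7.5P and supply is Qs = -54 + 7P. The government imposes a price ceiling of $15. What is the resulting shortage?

Shortage = 85.5

Equilibrium price would be P* = 606/29, so the ceiling at 15 binds.
At P = 15: Qd = 249 − 7.5(15) = 136.5, Qs = -54 + 7(15) = 51.
Shortage = 136.5 − 51 = 85.5.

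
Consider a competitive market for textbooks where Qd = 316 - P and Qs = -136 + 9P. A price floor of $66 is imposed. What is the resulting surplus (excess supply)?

Equilibrium price would be P* = 45.2, so the floor at 66 binds.
At P = 66: Qd = 250, Qs = 458.
Surplus = 458 − 250 = 208.

Surplus = 208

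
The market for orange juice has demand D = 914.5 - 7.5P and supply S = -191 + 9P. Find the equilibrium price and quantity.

Set D = S: 914.5 - 7.5P = -191 + 9P.
1105.5 = 16.5P, so P* = 67.
Q* = 914.5 − 7.5(67) = 412.

P* = 67, Q* = 412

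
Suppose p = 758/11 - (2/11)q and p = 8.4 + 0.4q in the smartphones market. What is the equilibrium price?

p* = 50

Set the two price expressions equal: 758/11 - (2/11)q = 8.4 + 0.4q.
3328/55 = (32/55)q, so q* = 104.
p* = 758/11 − (2/11)(104) = 50.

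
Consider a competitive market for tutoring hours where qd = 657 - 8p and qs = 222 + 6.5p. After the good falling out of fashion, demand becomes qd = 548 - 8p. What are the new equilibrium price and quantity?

p' = 652/29, q' = 10676/29

Original equilibrium: p* = 30, q* = 417.
New equilibrium: 548 - 8p = 222 + 6.5p, so 326 = 14.5p and p' = 652/29; q' = 548 − 8(652/29) = 10676/29.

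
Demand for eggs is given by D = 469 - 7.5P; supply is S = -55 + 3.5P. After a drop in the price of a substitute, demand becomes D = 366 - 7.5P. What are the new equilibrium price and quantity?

Original equilibrium: P* = 524/11, Q* = 1229/11.
New equilibrium: 366 - 7.5P = -55 + 3.5P, so 421 = 11P and P' = 421/11; Q' = 366 − 7.5(421/11) = 1737/22.

P' = 421/11, Q' = 1737/22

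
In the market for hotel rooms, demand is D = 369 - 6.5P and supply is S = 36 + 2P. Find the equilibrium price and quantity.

Set D = S: 369 - 6.5P = 36 + 2P.
333 = 8.5P, so P* = 666/17.
Q* = 369 − 6.5(666/17) = 1944/17.

P* = 666/17, Q* = 1944/17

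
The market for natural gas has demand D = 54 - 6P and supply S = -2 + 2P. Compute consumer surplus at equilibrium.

Equilibrium: 54 - 6P = -2 + 2P gives P* = 7, Q* = 12.
Demand choke price (D = 0): P = 9.
CS = ½(9 − 7)(12) = 12.

Consumer surplus = 12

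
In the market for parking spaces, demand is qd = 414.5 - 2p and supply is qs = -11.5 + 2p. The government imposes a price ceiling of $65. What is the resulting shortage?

Equilibrium price would be p* = 106.5, so the ceiling at 65 binds.
At p = 65: qd = 414.5 − 2(65) = 284.5, qs = -11.5 + 2(65) = 118.5.
Shortage = 284.5 − 118.5 = 166.

Shortage = 166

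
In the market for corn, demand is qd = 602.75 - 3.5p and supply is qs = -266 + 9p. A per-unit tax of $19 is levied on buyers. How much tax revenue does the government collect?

Tax revenue = 5920.78

Pre-tax equilibrium: p* = 69.5, q* = 359.5.
Tax on buyers shifts demand to qd = 602.75 − 3.5(p + 19) = 536.25 - 3.5p.
536.25 - 3.5p = -266 + 9p gives seller price ps = 64.18; buyers pay pb = 64.18 + 19 = 83.18.
New quantity: q = 602.75 − 3.5(83.18) = 311.62.
Revenue = 19 × 311.62 = 5920.78.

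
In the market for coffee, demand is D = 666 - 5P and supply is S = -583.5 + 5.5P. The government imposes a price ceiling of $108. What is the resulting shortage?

Shortage = 115.5

Equilibrium price would be P* = 119, so the ceiling at 108 binds.
At P = 108: D = 666 − 5(108) = 126, S = -583.5 + 5.5(108) = 10.5.
Shortage = 126 − 10.5 = 115.5.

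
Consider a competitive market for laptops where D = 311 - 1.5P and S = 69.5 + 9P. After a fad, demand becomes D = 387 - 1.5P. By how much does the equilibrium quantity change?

Original equilibrium: P* = 23, Q* = 276.5.
New equilibrium: 387 - 1.5P = 69.5 + 9P, so 317.5 = 10.5P and P' = 635/21; Q' = 387 − 1.5(635/21) = 4783/14.
Change in quantity: 4783/14 − 276.5 = 456/7.

ΔQ = 456/7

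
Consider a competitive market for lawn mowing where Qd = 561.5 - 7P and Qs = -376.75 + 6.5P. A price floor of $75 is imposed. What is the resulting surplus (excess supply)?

Equilibrium price would be P* = 69.5, so the floor at 75 binds.
At P = 75: Qd = 36.5, Qs = 110.75.
Surplus = 110.75 − 36.5 = 74.25.

Surplus = 74.25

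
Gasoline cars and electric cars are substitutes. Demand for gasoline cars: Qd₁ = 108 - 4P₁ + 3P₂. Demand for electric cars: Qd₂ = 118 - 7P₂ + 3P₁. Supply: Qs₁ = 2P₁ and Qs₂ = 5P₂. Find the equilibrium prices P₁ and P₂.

P₁ = 550/21, P₂ = 344/21

Market 1: 108 - 4P₁ + 3P₂ = 2P₁ → 6P₁ - 3P₂ = 108.
Market 2: 12P₂ - 3P₁ = 118.
Eliminating P₂: 12×(1) + 3×(2) gives 63P₁ = 1650, so P₁ = 550/21.
Back-substitute into (2): P₂ = (118 + 3×550/21) / 12 = 344/21.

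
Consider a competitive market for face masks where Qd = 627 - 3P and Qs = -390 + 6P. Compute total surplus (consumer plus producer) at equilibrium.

Total surplus = 20736

Equilibrium: 627 - 3P = -390 + 6P gives P* = 113, Q* = 288.
Demand choke price: P = 209; supply starts at P = 65.
CS = ½(209 − 113)(288) = 13824; PS = ½(113 − 65)(288) = 6912.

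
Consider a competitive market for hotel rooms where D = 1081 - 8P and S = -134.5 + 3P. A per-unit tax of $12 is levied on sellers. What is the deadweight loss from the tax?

Deadweight loss = 1728/11

Pre-tax equilibrium: P* = 110.5, Q* = 197.
Tax on sellers shifts supply to S = -134.5 + 3(P − 12) = -170.5 + 3P.
1081 - 8P = -170.5 + 3P gives buyer price Pb = 2503/22; sellers receive Ps = 2503/22 − 12 = 2239/22.
New quantity: Q = 1081 − 8(2503/22) = 1879/11.
DWL = ½ × 12 × (197 − 1879/11) = 1728/11.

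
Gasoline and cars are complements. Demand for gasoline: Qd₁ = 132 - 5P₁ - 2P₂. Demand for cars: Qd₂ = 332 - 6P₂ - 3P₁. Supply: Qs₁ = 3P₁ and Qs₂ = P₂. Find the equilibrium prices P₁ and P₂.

Market 1: 132 - 5P₁ - 2P₂ = 3P₁ → 8P₁ + 2P₂ = 132.
Market 2: 7P₂ + 3P₁ = 332.
Eliminating P₂: 7×(1) − 2×(2) gives 50P₁ = 260, so P₁ = 5.2.
Back-substitute into (2): P₂ = (332 − 3×5.2) / 7 = 45.2.

P₁ = 5.2, P₂ = 45.2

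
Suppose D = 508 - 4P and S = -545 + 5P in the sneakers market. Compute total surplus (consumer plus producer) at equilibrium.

Equilibrium: 508 - 4P = -545 + 5P gives P* = 117, Q* = 40.
Demand choke price: P = 127; supply starts at P = 109.
CS = ½(127 − 117)(40) = 200; PS = ½(117 − 109)(40) = 160.

Total surplus = 360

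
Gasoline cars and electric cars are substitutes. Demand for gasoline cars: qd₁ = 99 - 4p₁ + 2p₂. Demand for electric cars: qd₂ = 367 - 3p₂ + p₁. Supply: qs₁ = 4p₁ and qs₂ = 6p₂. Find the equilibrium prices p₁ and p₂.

p₁ = 325/14, p₂ = 607/14

Market 1: 99 - 4p₁ + 2p₂ = 4p₁ → 8p₁ - 2p₂ = 99.
Market 2: 9p₂ - p₁ = 367.
Eliminating p₂: 9×(1) + 2×(2) gives 70p₁ = 1625, so p₁ = 325/14.
Back-substitute into (2): p₂ = (367 + 1×325/14) / 9 = 607/14.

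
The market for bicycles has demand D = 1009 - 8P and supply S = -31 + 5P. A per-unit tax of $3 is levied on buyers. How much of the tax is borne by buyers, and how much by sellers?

Pre-tax equilibrium: P* = 80, Q* = 369.
Tax on buyers shifts demand to D = 1009 − 8(P + 3) = 985 - 8P.
985 - 8P = -31 + 5P gives seller price Ps = 1016/13; buyers pay Pb = 1016/13 + 3 = 1055/13.
New quantity: Q = 1009 − 8(1055/13) = 4677/13.
Buyer burden = 1055/13 − 80 = 15/13; seller burden = 80 − 1016/13 = 24/13.

Buyers bear 15/13, sellers bear 24/13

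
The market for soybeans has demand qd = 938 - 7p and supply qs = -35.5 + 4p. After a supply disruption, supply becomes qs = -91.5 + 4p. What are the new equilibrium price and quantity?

p' = 2059/22, q' = 6223/22

Original equilibrium: p* = 88.5, q* = 318.5.
New equilibrium: 938 - 7p = -91.5 + 4p, so 1029.5 = 11p and p' = 2059/22; q' = 938 − 7(2059/22) = 6223/22.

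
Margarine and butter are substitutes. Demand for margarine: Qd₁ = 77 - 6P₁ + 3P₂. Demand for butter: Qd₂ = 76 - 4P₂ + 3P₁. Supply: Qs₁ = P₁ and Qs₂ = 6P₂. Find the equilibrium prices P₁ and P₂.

P₁ = 998/61, P₂ = 763/61

Market 1: 77 - 6P₁ + 3P₂ = P₁ → 7P₁ - 3P₂ = 77.
Market 2: 10P₂ - 3P₁ = 76.
Eliminating P₂: 10×(1) + 3×(2) gives 61P₁ = 998, so P₁ = 998/61.
Back-substitute into (2): P₂ = (76 + 3×998/61) / 10 = 763/61.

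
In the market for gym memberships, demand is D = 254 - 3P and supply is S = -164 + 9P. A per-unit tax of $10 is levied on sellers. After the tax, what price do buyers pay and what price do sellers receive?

Pre-tax equilibrium: P* = 209/6, Q* = 149.5.
Tax on sellers shifts supply to S = -164 + 9(P − 10) = -254 + 9P.
254 - 3P = -254 + 9P gives buyer price Pb = 127/3; sellers receive Ps = 127/3 − 10 = 97/3.
New quantity: Q = 254 − 3(127/3) = 127.

Buyers pay 127/3, sellers receive 97/3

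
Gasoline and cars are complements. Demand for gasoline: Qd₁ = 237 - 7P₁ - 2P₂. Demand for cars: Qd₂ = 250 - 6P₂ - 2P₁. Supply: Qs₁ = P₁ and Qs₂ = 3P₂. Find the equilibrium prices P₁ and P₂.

Market 1: 237 - 7P₁ - 2P₂ = P₁ → 8P₁ + 2P₂ = 237.
Market 2: 9P₂ + 2P₁ = 250.
Eliminating P₂: 9×(1) − 2×(2) gives 68P₁ = 1633, so P₁ = 1633/68.
Back-substitute into (2): P₂ = (250 − 2×1633/68) / 9 = 763/34.

P₁ = 1633/68, P₂ = 763/34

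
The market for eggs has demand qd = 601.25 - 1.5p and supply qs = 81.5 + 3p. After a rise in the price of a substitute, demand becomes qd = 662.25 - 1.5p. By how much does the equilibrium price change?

Original equilibrium: p* = 115.5, q* = 428.
New equilibrium: 662.25 - 1.5p = 81.5 + 3p, so 580.75 = 4.5p and p' = 2323/18; q' = 662.25 − 1.5(2323/18) = 1406/3.
Change in price: 2323/18 − 115.5 = 122/9.

Δp = 122/9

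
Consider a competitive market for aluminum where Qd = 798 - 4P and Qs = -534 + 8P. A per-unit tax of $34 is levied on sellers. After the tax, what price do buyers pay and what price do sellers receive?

Buyers pay 401/3, sellers receive 299/3

Pre-tax equilibrium: P* = 111, Q* = 354.
Tax on sellers shifts supply to Qs = -534 + 8(P − 34) = -806 + 8P.
798 - 4P = -806 + 8P gives buyer price Pb = 401/3; sellers receive Ps = 401/3 − 34 = 299/3.
New quantity: Q = 798 − 4(401/3) = 790/3.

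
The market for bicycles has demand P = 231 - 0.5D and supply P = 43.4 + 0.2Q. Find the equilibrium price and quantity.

Set the two price expressions equal: 231 - 0.5Q = 43.4 + 0.2Q.
187.6 = 0.7Q, so Q* = 268.
P* = 231 − (0.5)(268) = 97.

P* = 97, Q* = 268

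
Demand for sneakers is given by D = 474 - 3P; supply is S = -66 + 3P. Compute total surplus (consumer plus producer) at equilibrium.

Total surplus = 13872

Equilibrium: 474 - 3P = -66 + 3P gives P* = 90, Q* = 204.
Demand choke price: P = 158; supply starts at P = 22.
CS = ½(158 − 90)(204) = 6936; PS = ½(90 − 22)(204) = 6936.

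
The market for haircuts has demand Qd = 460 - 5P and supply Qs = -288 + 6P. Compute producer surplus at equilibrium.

Producer surplus = 1200

Equilibrium: 460 - 5P = -288 + 6P gives P* = 68, Q* = 120.
Supply starts at P = 48 (where Qs = 0).
PS = ½(68 − 48)(120) = 1200.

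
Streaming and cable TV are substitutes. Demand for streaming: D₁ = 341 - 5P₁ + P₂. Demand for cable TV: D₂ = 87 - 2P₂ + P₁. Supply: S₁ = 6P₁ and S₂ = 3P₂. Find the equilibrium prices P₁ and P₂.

Market 1: 341 - 5P₁ + P₂ = 6P₁ → 11P₁ - P₂ = 341.
Market 2: 5P₂ - P₁ = 87.
Eliminating P₂: 5×(1) + 1×(2) gives 54P₁ = 1792, so P₁ = 896/27.
Back-substitute into (2): P₂ = (87 + 1×896/27) / 5 = 649/27.

P₁ = 896/27, P₂ = 649/27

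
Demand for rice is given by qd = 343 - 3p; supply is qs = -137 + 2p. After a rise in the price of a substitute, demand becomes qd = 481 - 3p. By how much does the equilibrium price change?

Δp = 27.6

Original equilibrium: p* = 96, q* = 55.
New equilibrium: 481 - 3p = -137 + 2p, so 618 = 5p and p' = 123.6; q' = 481 − 3(123.6) = 110.2.
Change in price: 123.6 − 96 = 27.6.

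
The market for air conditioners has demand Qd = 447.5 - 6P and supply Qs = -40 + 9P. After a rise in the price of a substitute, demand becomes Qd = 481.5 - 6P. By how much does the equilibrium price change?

Original equilibrium: P* = 32.5, Q* = 252.5.
New equilibrium: 481.5 - 6P = -40 + 9P, so 521.5 = 15P and P' = 1043/30; Q' = 481.5 − 6(1043/30) = 272.9.
Change in price: 1043/30 − 32.5 = 34/15.

ΔP = 34/15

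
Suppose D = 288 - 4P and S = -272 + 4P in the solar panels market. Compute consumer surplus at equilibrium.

Equilibrium: 288 - 4P = -272 + 4P gives P* = 70, Q* = 8.
Demand choke price (D = 0): P = 72.
CS = ½(72 − 70)(8) = 8.

Consumer surplus = 8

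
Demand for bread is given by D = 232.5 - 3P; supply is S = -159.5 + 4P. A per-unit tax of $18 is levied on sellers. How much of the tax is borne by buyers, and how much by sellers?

Buyers bear 72/7, sellers bear 54/7

Pre-tax equilibrium: P* = 56, Q* = 64.5.
Tax on sellers shifts supply to S = -159.5 + 4(P − 18) = -231.5 + 4P.
232.5 - 3P = -231.5 + 4P gives buyer price Pb = 464/7; sellers receive Ps = 464/7 − 18 = 338/7.
New quantity: Q = 232.5 − 3(464/7) = 471/14.
Buyer burden = 464/7 − 56 = 72/7; seller burden = 56 − 338/7 = 54/7.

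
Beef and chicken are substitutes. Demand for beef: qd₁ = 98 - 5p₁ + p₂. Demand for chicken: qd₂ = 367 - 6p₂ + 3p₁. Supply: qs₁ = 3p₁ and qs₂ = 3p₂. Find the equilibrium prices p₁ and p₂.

p₁ = 1249/69, p₂ = 3230/69

Market 1: 98 - 5p₁ + p₂ = 3p₁ → 8p₁ - p₂ = 98.
Market 2: 9p₂ - 3p₁ = 367.
Eliminating p₂: 9×(1) + 1×(2) gives 69p₁ = 1249, so p₁ = 1249/69.
Back-substitute into (2): p₂ = (367 + 3×1249/69) / 9 = 3230/69.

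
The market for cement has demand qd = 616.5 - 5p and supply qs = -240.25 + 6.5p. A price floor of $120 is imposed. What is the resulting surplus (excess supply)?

Equilibrium price would be p* = 74.5, so the floor at 120 binds.
At p = 120: qd = 16.5, qs = 539.75.
Surplus = 539.75 − 16.5 = 523.25.

Surplus = 523.25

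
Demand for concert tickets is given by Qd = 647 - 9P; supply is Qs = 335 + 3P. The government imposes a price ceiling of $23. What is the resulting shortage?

Shortage = 36

Equilibrium price would be P* = 26, so the ceiling at 23 binds.
At P = 23: Qd = 647 − 9(23) = 440, Qs = 335 + 3(23) = 404.
Shortage = 440 − 404 = 36.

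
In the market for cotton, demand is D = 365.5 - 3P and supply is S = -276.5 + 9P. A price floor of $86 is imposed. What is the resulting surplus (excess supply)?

Equilibrium price would be P* = 53.5, so the floor at 86 binds.
At P = 86: D = 107.5, S = 497.5.
Surplus = 497.5 − 107.5 = 390.

Surplus = 390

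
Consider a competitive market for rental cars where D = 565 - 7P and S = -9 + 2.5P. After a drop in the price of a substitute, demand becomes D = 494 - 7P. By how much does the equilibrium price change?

Original equilibrium: P* = 1148/19, Q* = 2699/19.
New equilibrium: 494 - 7P = -9 + 2.5P, so 503 = 9.5P and P' = 1006/19; Q' = 494 − 7(1006/19) = 2344/19.
Change in price: 1006/19 − 1148/19 = -142/19.

ΔP = -142/19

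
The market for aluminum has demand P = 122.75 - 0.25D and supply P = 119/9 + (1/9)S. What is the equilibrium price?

Set the two price expressions equal: 122.75 - 0.25Q = 119/9 + (1/9)Q.
3943/36 = (13/36)Q, so Q* = 3943/13.
P* = 122.75 − (0.25)(3943/13) = 610/13.

P* = 610/13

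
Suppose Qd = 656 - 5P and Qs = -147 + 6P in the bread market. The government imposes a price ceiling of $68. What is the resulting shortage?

Shortage = 55

Equilibrium price would be P* = 73, so the ceiling at 68 binds.
At P = 68: Qd = 656 − 5(68) = 316, Qs = -147 + 6(68) = 261.
Shortage = 316 − 261 = 55.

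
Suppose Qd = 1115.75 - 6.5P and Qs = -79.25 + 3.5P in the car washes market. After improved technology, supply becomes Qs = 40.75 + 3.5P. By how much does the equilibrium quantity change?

Original equilibrium: P* = 119.5, Q* = 339.
New equilibrium: 1115.75 - 6.5P = 40.75 + 3.5P, so 1075 = 10P and P' = 107.5; Q' = 1115.75 − 6.5(107.5) = 417.
Change in quantity: 417 − 339 = 78.

ΔQ = 78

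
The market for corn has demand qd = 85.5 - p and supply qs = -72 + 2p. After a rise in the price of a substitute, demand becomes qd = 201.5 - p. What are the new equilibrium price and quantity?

p' = 547/6, q' = 331/3

Original equilibrium: p* = 52.5, q* = 33.
New equilibrium: 201.5 - p = -72 + 2p, so 273.5 = 3p and p' = 547/6; q' = 201.5 − 1(547/6) = 331/3.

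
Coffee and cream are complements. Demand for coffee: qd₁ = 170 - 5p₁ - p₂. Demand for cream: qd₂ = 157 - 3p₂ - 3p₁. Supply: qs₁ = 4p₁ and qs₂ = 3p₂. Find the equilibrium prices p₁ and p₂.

p₁ = 863/51, p₂ = 301/17

Market 1: 170 - 5p₁ - p₂ = 4p₁ → 9p₁ + p₂ = 170.
Market 2: 6p₂ + 3p₁ = 157.
Eliminating p₂: 6×(1) − 1×(2) gives 51p₁ = 863, so p₁ = 863/51.
Back-substitute into (2): p₂ = (157 − 3×863/51) / 6 = 301/17.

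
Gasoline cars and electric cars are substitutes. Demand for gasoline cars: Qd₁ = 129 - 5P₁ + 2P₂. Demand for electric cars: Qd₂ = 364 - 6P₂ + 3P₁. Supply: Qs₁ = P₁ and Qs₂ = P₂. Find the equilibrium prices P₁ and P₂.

Market 1: 129 - 5P₁ + 2P₂ = P₁ → 6P₁ - 2P₂ = 129.
Market 2: 7P₂ - 3P₁ = 364.
Eliminating P₂: 7×(1) + 2×(2) gives 36P₁ = 1631, so P₁ = 1631/36.
Back-substitute into (2): P₂ = (364 + 3×1631/36) / 7 = 857/12.

P₁ = 1631/36, P₂ = 857/12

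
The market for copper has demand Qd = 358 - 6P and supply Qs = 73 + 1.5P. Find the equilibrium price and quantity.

Set Qd = Qs: 358 - 6P = 73 + 1.5P.
285 = 7.5P, so P* = 38.
Q* = 358 − 6(38) = 130.

P* = 38, Q* = 130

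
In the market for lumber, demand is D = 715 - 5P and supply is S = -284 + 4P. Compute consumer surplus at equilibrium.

Equilibrium: 715 - 5P = -284 + 4P gives P* = 111, Q* = 160.
Demand choke price (D = 0): P = 143.
CS = ½(143 − 111)(160) = 2560.

Consumer surplus = 2560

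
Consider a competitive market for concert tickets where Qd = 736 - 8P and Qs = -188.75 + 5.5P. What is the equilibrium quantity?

Set Qd = Qs: 736 - 8P = -188.75 + 5.5P.
924.75 = 13.5P, so P* = 68.5.
Q* = 736 − 8(68.5) = 188.

Q* = 188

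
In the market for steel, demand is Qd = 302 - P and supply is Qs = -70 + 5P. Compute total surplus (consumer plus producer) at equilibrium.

Total surplus = 34560

Equilibrium: 302 - P = -70 + 5P gives P* = 62, Q* = 240.
Demand choke price: P = 302; supply starts at P = 14.
CS = ½(302 − 62)(240) = 28800; PS = ½(62 − 14)(240) = 5760.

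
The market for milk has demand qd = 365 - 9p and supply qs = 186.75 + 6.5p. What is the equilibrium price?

Set qd = qs: 365 - 9p = 186.75 + 6.5p.
178.25 = 15.5p, so p* = 11.5.
q* = 365 − 9(11.5) = 261.5.

p* = 11.5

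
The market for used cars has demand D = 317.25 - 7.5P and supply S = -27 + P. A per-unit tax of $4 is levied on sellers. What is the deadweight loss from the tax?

Deadweight loss = 120/17

Pre-tax equilibrium: P* = 40.5, Q* = 13.5.
Tax on sellers shifts supply to S = -27 + 1(P − 4) = -31 + P.
317.25 - 7.5P = -31 + P gives buyer price Pb = 1393/34; sellers receive Ps = 1393/34 − 4 = 1257/34.
New quantity: Q = 317.25 − 7.5(1393/34) = 339/34.
DWL = ½ × 4 × (13.5 − 339/34) = 120/17.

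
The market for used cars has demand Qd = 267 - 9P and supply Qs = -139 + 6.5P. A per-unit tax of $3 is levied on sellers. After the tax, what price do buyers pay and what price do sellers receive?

Buyers pay 851/31, sellers receive 758/31

Pre-tax equilibrium: P* = 812/31, Q* = 969/31.
Tax on sellers shifts supply to Qs = -139 + 6.5(P − 3) = -158.5 + 6.5P.
267 - 9P = -158.5 + 6.5P gives buyer price Pb = 851/31; sellers receive Ps = 851/31 − 3 = 758/31.
New quantity: Q = 267 − 9(851/31) = 618/31.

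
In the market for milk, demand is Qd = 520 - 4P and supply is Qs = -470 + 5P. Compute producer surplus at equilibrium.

Producer surplus = 640

Equilibrium: 520 - 4P = -470 + 5P gives P* = 110, Q* = 80.
Supply starts at P = 94 (where Qs = 0).
PS = ½(110 − 94)(80) = 640.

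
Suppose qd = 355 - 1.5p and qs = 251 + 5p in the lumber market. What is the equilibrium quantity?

Set qd = qs: 355 - 1.5p = 251 + 5p.
104 = 6.5p, so p* = 16.
q* = 355 − 1.5(16) = 331.

q* = 331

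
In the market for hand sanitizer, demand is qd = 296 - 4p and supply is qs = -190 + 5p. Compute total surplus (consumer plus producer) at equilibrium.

Total surplus = 1440

Equilibrium: 296 - 4p = -190 + 5p gives p* = 54, q* = 80.
Demand choke price: p = 74; supply starts at p = 38.
CS = ½(74 − 54)(80) = 800; PS = ½(54 − 38)(80) = 640.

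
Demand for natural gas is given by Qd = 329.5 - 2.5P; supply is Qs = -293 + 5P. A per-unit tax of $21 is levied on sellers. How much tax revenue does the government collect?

Pre-tax equilibrium: P* = 83, Q* = 122.
Tax on sellers shifts supply to Qs = -293 + 5(P − 21) = -398 + 5P.
329.5 - 2.5P = -398 + 5P gives buyer price Pb = 97; sellers receive Ps = 97 − 21 = 76.
New quantity: Q = 329.5 − 2.5(97) = 87.
Revenue = 21 × 87 = 1827.

Tax revenue = 1827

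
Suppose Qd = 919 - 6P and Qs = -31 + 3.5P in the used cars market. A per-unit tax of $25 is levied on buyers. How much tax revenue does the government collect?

Tax revenue = 125275/19

Pre-tax equilibrium: P* = 100, Q* = 319.
Tax on buyers shifts demand to Qd = 919 − 6(P + 25) = 769 - 6P.
769 - 6P = -31 + 3.5P gives seller price Ps = 1600/19; buyers pay Pb = 1600/19 + 25 = 2075/19.
New quantity: Q = 919 − 6(2075/19) = 5011/19.
Revenue = 25 × 5011/19 = 125275/19.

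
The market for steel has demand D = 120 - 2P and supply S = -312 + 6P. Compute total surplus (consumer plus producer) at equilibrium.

Equilibrium: 120 - 2P = -312 + 6P gives P* = 54, Q* = 12.
Demand choke price: P = 60; supply starts at P = 52.
CS = ½(60 − 54)(12) = 36; PS = ½(54 − 52)(12) = 12.

Total surplus = 48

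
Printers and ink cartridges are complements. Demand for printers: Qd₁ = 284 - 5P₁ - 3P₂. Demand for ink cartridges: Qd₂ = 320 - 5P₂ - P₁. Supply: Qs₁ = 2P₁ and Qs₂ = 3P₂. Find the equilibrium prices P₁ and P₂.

Market 1: 284 - 5P₁ - 3P₂ = 2P₁ → 7P₁ + 3P₂ = 284.
Market 2: 8P₂ + P₁ = 320.
Eliminating P₂: 8×(1) − 3×(2) gives 53P₁ = 1312, so P₁ = 1312/53.
Back-substitute into (2): P₂ = (320 − 1×1312/53) / 8 = 1956/53.

P₁ = 1312/53, P₂ = 1956/53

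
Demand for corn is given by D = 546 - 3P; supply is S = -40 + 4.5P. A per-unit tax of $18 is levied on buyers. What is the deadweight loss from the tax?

Pre-tax equilibrium: P* = 1172/15, Q* = 311.6.
Tax on buyers shifts demand to D = 546 − 3(P + 18) = 492 - 3P.
492 - 3P = -40 + 4.5P gives seller price Ps = 1064/15; buyers pay Pb = 1064/15 + 18 = 1334/15.
New quantity: Q = 546 − 3(1334/15) = 279.2.
DWL = ½ × 18 × (311.6 − 279.2) = 291.6.

Deadweight loss = 291.6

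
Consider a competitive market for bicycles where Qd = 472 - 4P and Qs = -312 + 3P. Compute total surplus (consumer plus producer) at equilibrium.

Equilibrium: 472 - 4P = -312 + 3P gives P* = 112, Q* = 24.
Demand choke price: P = 118; supply starts at P = 104.
CS = ½(118 − 112)(24) = 72; PS = ½(112 − 104)(24) = 96.

Total surplus = 168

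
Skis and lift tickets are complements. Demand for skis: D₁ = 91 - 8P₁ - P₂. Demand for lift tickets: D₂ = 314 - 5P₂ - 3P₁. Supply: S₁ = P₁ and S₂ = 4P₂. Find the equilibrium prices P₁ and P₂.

Market 1: 91 - 8P₁ - P₂ = P₁ → 9P₁ + P₂ = 91.
Market 2: 9P₂ + 3P₁ = 314.
Eliminating P₂: 9×(1) − 1×(2) gives 78P₁ = 505, so P₁ = 505/78.
Back-substitute into (2): P₂ = (314 − 3×505/78) / 9 = 851/26.

P₁ = 505/78, P₂ = 851/26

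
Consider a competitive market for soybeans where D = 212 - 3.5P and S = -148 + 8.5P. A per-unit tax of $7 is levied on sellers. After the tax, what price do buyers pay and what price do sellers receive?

Pre-tax equilibrium: P* = 30, Q* = 107.
Tax on sellers shifts supply to S = -148 + 8.5(P − 7) = -207.5 + 8.5P.
212 - 3.5P = -207.5 + 8.5P gives buyer price Pb = 839/24; sellers receive Ps = 839/24 − 7 = 671/24.
New quantity: Q = 212 − 3.5(839/24) = 4303/48.

Buyers pay 839/24, sellers receive 671/24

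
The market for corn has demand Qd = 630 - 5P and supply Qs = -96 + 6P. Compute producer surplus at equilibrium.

Producer surplus = 7500

Equilibrium: 630 - 5P = -96 + 6P gives P* = 66, Q* = 300.
Supply starts at P = 16 (where Qs = 0).
PS = ½(66 − 16)(300) = 7500.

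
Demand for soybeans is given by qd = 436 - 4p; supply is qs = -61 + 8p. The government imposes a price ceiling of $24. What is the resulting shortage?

Shortage = 209

Equilibrium price would be p* = 497/12, so the ceiling at 24 binds.
At p = 24: qd = 436 − 4(24) = 340, qs = -61 + 8(24) = 131.
Shortage = 340 − 131 = 209.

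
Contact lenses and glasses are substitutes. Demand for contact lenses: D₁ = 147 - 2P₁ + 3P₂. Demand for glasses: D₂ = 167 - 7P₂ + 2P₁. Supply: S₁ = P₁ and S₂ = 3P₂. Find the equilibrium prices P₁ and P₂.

P₁ = 82.125, P₂ = 33.125

Market 1: 147 - 2P₁ + 3P₂ = P₁ → 3P₁ - 3P₂ = 147.
Market 2: 10P₂ - 2P₁ = 167.
Eliminating P₂: 10×(1) + 3×(2) gives 24P₁ = 1971, so P₁ = 82.125.
Back-substitute into (2): P₂ = (167 + 2×82.125) / 10 = 33.125.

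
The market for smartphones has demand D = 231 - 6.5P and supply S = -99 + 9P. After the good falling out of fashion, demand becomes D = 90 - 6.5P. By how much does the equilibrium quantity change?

Original equilibrium: P* = 660/31, Q* = 2871/31.
New equilibrium: 90 - 6.5P = -99 + 9P, so 189 = 15.5P and P' = 378/31; Q' = 90 − 6.5(378/31) = 333/31.
Change in quantity: 333/31 − 2871/31 = -2538/31.

ΔQ = -2538/31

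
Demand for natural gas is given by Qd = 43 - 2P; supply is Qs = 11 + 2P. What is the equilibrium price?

P* = 8

Set Qd = Qs: 43 - 2P = 11 + 2P.
32 = 4P, so P* = 8.
Q* = 43 − 2(8) = 27.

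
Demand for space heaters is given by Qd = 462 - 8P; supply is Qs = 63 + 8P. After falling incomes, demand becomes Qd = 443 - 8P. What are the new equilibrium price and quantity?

P' = 23.75, Q' = 253

Original equilibrium: P* = 24.9375, Q* = 262.5.
New equilibrium: 443 - 8P = 63 + 8P, so 380 = 16P and P' = 23.75; Q' = 443 − 8(23.75) = 253.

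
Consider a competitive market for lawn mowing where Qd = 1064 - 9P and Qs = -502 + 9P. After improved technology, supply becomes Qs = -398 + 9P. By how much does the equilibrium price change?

ΔP = -52/9

Original equilibrium: P* = 87, Q* = 281.
New equilibrium: 1064 - 9P = -398 + 9P, so 1462 = 18P and P' = 731/9; Q' = 1064 − 9(731/9) = 333.
Change in price: 731/9 − 87 = -52/9.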